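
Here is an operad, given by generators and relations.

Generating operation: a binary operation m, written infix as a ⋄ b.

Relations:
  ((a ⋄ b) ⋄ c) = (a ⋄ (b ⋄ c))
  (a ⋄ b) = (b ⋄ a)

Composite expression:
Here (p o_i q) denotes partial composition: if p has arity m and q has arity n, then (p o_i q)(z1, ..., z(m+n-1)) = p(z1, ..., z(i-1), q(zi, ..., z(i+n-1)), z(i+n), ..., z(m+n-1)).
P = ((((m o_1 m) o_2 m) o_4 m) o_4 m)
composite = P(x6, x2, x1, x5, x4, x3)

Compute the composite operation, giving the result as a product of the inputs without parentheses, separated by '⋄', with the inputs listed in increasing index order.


Reordering under m is free, so list the x-inputs canonically.
(x2 ⋄ x1) linearizes to x2 ⋄ x1
(x6 ⋄ (x2 ⋄ x1)) linearizes to x6 ⋄ x2 ⋄ x1
(x5 ⋄ x4) linearizes to x5 ⋄ x4
((x5 ⋄ x4) ⋄ x3) linearizes to x5 ⋄ x4 ⋄ x3
((x6 ⋄ (x2 ⋄ x1)) ⋄ ((x5 ⋄ x4) ⋄ x3)) linearizes to x6 ⋄ x2 ⋄ x1 ⋄ x5 ⋄ x4 ⋄ x3
the factors in increasing index order: x1 ⋄ x2 ⋄ x3 ⋄ x4 ⋄ x5 ⋄ x6

x1 ⋄ x2 ⋄ x3 ⋄ x4 ⋄ x5 ⋄ x6


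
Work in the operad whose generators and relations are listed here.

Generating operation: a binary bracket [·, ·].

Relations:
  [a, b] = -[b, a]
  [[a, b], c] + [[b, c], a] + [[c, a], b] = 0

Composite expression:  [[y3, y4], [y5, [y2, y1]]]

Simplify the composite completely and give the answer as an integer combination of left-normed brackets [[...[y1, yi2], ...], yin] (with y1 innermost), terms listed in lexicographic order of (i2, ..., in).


-[[[[y1, y2], y5], y3], y4] + [[[[y1, y2], y5], y4], y3]

Expand each bracket as ab - ba; the y1-initial words give the coefficients.
Composite bracket: [[y3, y4], [y5, [y2, y1]]]
Applying ab - ba throughout gives 16 signed words (2^4 = 16).
Coefficients come from the y1-initial words:
  y1y2y5y3y4 (sign -1) contributes -[[[[y1, y2], y5], y3], y4]
  y1y2y5y4y3 (sign +1) contributes +[[[[y1, y2], y5], y4], y3]


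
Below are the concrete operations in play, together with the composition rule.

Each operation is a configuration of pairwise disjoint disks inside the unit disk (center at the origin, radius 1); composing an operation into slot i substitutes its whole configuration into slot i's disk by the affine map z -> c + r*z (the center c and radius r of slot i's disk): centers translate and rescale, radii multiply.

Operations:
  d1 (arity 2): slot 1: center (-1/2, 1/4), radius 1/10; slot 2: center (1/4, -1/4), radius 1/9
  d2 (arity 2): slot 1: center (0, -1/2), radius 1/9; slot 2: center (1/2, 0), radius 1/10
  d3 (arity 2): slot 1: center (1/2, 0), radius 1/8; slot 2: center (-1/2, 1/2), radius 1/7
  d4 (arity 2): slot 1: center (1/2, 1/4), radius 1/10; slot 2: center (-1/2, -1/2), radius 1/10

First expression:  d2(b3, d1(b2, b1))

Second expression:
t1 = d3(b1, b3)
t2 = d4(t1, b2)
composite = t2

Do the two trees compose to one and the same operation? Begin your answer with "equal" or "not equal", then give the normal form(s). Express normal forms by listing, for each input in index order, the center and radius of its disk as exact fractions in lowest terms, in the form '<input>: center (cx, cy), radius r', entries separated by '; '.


not equal: they reduce to b1: center (21/40, -1/40), radius 1/90; b2: center (9/20, 1/40), radius 1/100; b3: center (0, -1/2), radius 1/9 and b1: center (11/20, 1/4), radius 1/80; b2: center (-1/2, -1/2), radius 1/10; b3: center (9/20, 3/10), radius 1/70


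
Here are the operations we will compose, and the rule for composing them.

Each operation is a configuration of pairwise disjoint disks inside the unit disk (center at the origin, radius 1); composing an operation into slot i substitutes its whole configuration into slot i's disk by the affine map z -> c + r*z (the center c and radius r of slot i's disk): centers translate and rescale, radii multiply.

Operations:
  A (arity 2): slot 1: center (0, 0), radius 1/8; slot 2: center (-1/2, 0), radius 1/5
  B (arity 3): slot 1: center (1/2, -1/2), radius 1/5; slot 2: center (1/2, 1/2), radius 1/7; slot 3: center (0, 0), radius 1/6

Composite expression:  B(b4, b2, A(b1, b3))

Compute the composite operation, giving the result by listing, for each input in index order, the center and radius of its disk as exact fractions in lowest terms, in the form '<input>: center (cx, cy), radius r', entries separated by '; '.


Only the slot chain above each b matters under B; compose those maps.
input b4: composing its 1 substitution step yields center (1/2, -1/2), radius 1/5
input b2: composing its 1 substitution step yields center (1/2, 1/2), radius 1/7
input b1: composing its 2 substitution steps yields center (0, 0), radius 1/48
input b3: composing its 2 substitution steps yields center (-1/12, 0), radius 1/30

b1: center (0, 0), radius 1/48; b2: center (1/2, 1/2), radius 1/7; b3: center (-1/12, 0), radius 1/30; b4: center (1/2, -1/2), radius 1/5


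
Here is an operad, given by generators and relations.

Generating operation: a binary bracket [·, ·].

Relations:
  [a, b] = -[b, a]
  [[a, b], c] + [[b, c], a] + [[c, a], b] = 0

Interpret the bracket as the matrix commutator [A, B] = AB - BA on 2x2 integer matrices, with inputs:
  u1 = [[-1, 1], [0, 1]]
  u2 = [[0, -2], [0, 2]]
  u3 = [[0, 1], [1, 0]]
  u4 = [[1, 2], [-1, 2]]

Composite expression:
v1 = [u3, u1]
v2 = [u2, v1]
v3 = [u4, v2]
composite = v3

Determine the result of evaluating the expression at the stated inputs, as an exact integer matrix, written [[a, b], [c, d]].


[[-16, -8], [-12, 16]]


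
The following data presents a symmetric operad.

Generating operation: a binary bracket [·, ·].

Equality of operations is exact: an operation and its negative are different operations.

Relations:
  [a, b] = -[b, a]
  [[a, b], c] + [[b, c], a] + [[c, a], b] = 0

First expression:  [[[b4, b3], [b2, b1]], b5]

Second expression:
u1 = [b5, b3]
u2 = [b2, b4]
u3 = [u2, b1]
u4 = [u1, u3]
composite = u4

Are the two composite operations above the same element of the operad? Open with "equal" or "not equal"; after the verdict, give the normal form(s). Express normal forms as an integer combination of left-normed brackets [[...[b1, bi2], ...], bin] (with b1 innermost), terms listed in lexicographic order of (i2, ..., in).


not equal; the first gives -[[[[b1, b2], b3], b4], b5] + [[[[b1, b2], b4], b3], b5] and the second -[[[[b1, b2], b4], b3], b5] + [[[[b1, b2], b4], b5], b3] + [[[[b1, b4], b2], b3], b5] - [[[[b1, b4], b2], b5], b3]


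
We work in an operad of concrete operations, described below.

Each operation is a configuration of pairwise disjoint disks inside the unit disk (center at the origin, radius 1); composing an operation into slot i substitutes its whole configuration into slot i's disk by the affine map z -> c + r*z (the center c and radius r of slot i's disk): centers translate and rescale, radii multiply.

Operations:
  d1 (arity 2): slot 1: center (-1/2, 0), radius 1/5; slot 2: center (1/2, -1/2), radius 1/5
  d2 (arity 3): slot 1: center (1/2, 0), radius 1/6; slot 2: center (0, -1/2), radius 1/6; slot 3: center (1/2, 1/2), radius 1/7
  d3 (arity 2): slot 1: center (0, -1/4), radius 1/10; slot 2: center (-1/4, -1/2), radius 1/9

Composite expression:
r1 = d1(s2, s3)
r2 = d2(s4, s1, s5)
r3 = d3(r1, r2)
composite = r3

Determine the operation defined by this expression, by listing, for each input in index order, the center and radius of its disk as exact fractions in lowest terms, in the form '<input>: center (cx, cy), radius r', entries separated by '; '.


Each s-disk chains the slot maps above it in d3; radii multiply.
input s2: applying the 2 nested substitutions gives center (-1/20, -1/4), radius 1/50
input s3: applying the 2 nested substitutions gives center (1/20, -3/10), radius 1/50
input s4: applying the 2 nested substitutions gives center (-7/36, -1/2), radius 1/54
input s1: applying the 2 nested substitutions gives center (-1/4, -5/9), radius 1/54
input s5: applying the 2 nested substitutions gives center (-7/36, -4/9), radius 1/63

s1: center (-1/4, -5/9), radius 1/54; s2: center (-1/20, -1/4), radius 1/50; s3: center (1/20, -3/10), radius 1/50; s4: center (-7/36, -1/2), radius 1/54; s5: center (-7/36, -4/9), radius 1/63


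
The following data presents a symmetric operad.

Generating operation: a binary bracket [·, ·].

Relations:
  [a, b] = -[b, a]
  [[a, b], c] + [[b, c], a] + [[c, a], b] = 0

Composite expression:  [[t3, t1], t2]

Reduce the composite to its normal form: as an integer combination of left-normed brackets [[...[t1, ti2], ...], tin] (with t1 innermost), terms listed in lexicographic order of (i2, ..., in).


A multilinear Lie element is pinned by t1-initial words (t1 innermost).
Composite bracket: [[t3, t1], t2]
Full expansion: 4 signed words from ab - ba (2^2 = 4).
Words beginning with t1 determine it all:
  from t1t3t2, sign -1: term -[[t1, t3], t2]

-[[t1, t3], t2]


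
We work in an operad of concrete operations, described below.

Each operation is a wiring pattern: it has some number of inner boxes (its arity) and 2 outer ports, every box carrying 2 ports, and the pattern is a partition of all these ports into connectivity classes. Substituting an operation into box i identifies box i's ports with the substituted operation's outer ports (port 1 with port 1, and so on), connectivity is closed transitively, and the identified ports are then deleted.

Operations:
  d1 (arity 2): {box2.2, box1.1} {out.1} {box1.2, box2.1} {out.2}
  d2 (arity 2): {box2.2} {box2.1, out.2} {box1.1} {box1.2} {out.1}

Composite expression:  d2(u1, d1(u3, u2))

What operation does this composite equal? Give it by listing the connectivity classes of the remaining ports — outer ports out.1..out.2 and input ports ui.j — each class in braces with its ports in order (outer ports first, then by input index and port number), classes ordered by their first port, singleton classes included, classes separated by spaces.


{out.1} {out.2} {u1.1} {u1.2} {u2.1, u3.2} {u2.2, u3.1}

Treat the ports identified at d2 as solder joints: merge, then drop.
composing d1 on (u3, u2), with out.j its own outer ports: {out.1} {out.2} {u2.1, u3.2} {u2.2, u3.1}
composing d2 on (u1, u3, u2), with out.j its own outer ports: {out.1} {out.2} {u1.1} {u1.2} {u2.1, u3.2} {u2.2, u3.1}


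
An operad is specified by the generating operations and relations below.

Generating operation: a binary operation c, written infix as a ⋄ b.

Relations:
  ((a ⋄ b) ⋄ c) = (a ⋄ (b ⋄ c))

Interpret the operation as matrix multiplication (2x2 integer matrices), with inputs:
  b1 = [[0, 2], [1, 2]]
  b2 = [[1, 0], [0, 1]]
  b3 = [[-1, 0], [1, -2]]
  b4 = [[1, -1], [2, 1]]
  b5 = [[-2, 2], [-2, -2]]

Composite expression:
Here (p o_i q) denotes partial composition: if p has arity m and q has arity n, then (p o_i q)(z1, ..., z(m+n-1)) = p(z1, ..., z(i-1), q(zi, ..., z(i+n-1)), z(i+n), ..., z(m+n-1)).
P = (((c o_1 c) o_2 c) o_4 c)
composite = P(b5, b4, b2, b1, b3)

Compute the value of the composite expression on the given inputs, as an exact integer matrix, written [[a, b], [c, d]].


[[8, -24], [-12, 24]]

(b4 ⋄ b2) = [[1, -1], [2, 1]]
(b5 ⋄ (b4 ⋄ b2)) = [[2, 4], [-6, 0]]
(b1 ⋄ b3) = [[2, -4], [1, -4]]
((b5 ⋄ (b4 ⋄ b2)) ⋄ (b1 ⋄ b3)) = [[8, -24], [-12, 24]]


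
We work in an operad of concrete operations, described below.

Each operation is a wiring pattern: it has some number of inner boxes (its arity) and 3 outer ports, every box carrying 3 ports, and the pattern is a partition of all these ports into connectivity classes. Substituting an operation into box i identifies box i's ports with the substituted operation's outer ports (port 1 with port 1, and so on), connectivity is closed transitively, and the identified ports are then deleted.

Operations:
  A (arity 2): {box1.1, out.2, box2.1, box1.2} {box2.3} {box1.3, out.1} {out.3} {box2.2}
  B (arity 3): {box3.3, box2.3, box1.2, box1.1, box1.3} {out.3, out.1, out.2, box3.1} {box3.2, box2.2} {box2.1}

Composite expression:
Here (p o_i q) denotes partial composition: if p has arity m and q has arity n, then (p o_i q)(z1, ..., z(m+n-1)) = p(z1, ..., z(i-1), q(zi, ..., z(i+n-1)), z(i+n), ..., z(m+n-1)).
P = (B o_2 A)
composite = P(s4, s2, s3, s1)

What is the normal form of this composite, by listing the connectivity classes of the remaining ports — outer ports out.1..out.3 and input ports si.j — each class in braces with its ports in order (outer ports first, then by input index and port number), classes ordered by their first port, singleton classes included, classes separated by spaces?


Substituting into B glues patterns; closure does the rest.
stage A: inputs (s2, s3), connectivity {out.1, s2.3} {out.2, s2.1, s2.2, s3.1} {out.3} {s3.2} {s3.3}, out.j its boundary
stage B: inputs (s4, s2, s3, s1), connectivity {out.1, out.2, out.3, s1.1} {s1.2, s2.1, s2.2, s3.1} {s1.3, s4.1, s4.2, s4.3} {s2.3} {s3.2} {s3.3}, out.j its boundary

{out.1, out.2, out.3, s1.1} {s1.2, s2.1, s2.2, s3.1} {s1.3, s4.1, s4.2, s4.3} {s2.3} {s3.2} {s3.3}


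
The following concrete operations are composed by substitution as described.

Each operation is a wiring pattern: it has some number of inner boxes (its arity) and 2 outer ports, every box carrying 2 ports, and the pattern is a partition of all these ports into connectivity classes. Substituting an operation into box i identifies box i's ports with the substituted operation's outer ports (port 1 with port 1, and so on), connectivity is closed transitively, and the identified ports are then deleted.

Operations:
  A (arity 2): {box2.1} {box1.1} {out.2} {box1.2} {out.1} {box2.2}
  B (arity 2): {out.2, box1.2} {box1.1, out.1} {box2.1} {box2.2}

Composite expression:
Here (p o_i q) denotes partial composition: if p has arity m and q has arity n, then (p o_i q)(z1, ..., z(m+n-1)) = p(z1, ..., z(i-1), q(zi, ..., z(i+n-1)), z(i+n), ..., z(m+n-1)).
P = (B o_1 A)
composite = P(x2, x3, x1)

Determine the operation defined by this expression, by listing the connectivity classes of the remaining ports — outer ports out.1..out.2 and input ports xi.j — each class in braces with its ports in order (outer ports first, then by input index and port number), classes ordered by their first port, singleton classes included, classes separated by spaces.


{out.1} {out.2} {x1.1} {x1.2} {x2.1} {x2.2} {x3.1} {x3.2}

Treat the ports identified at B as solder joints: merge, then drop.
after A, the pattern on (x2, x3) reads {out.1} {out.2} {x2.1} {x2.2} {x3.1} {x3.2} (out.j = its outer ports)
after B, the pattern on (x2, x3, x1) reads {out.1} {out.2} {x1.1} {x1.2} {x2.1} {x2.2} {x3.1} {x3.2} (out.j = its outer ports)


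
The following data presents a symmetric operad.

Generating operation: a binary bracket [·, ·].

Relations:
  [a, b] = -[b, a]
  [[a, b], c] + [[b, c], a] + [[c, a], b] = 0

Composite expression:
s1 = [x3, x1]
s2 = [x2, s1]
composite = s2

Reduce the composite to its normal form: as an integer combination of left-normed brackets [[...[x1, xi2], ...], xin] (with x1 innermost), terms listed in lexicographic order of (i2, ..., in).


[[x1, x3], x2]

Skip Jacobi rewriting: expand, keep x1-initial words, read off terms.
Composite bracket: [x2, [x3, x1]]
Expanding via [a, b] = ab - ba: 4 signed words (2^2 = 4).
Collect the words opening with x1:
  sign of x1x3x2 is +1, so it contributes +[[x1, x3], x2]


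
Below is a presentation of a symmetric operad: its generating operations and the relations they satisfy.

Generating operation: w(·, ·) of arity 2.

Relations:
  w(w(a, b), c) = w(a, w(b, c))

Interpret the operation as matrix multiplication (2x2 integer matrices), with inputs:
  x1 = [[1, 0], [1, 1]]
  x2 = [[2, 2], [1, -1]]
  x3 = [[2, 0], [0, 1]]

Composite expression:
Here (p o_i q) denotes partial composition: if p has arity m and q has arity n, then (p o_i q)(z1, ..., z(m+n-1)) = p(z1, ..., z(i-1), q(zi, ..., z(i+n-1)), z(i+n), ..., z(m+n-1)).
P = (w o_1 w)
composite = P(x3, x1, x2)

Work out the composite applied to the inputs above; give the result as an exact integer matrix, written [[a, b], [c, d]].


[[4, 4], [3, 1]]

w(x3, x1) = [[2, 0], [1, 1]]
w(w(x3, x1), x2) = [[4, 4], [3, 1]]


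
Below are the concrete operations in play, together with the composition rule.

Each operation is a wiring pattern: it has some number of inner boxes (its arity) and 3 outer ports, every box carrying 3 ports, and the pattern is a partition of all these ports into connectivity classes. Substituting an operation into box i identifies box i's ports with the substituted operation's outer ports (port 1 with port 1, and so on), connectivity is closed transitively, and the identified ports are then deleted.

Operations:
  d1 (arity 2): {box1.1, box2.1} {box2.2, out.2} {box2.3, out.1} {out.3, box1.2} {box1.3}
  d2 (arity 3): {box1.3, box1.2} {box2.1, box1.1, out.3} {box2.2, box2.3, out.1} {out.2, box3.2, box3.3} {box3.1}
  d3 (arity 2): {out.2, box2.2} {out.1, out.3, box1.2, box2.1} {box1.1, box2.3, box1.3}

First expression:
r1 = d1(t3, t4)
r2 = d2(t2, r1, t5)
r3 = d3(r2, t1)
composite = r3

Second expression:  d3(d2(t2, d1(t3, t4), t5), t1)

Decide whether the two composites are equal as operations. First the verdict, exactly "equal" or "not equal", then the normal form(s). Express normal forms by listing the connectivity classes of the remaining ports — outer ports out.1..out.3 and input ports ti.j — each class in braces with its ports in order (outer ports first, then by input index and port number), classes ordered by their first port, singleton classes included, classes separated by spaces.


equal; the common form is {out.1, out.3, t1.1, t5.2, t5.3} {out.2, t1.2} {t1.3, t2.1, t3.2, t4.2, t4.3} {t2.2, t2.3} {t3.1, t4.1} {t3.3} {t5.1}


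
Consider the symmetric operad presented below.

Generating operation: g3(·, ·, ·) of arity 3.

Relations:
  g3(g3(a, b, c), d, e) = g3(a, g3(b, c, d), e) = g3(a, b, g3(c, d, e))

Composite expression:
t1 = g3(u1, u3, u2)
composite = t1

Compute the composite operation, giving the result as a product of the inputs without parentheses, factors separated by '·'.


u1 · u3 · u2

Associativity of g3 dissolves the nesting; only the u-input order survives.
g3(u1, u3, u2) flattens to u1 · u3 · u2


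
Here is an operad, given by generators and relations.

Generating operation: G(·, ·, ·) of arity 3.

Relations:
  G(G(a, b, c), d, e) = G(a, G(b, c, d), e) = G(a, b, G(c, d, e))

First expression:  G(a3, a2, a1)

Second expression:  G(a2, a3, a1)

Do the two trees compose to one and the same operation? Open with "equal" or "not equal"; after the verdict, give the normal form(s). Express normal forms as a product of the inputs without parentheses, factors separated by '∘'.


not equal; first: a3 ∘ a2 ∘ a1; second: a2 ∘ a3 ∘ a1

Reducing the first expression gives a3 ∘ a2 ∘ a1
Reducing the second expression gives a2 ∘ a3 ∘ a1
Different reductions; not equal.


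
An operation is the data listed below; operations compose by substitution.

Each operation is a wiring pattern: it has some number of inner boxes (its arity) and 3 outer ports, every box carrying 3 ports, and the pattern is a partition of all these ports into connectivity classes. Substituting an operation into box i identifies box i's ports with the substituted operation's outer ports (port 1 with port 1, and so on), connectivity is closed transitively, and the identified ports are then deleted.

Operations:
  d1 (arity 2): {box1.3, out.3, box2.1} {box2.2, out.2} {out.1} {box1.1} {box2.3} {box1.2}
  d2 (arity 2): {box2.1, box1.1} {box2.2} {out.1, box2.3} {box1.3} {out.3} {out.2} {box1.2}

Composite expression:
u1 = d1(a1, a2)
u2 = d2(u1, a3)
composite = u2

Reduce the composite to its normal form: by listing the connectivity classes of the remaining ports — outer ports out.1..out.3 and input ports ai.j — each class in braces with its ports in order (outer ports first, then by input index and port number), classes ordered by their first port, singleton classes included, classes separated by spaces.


{out.1, a3.3} {out.2} {out.3} {a1.1} {a1.2} {a1.3, a2.1} {a2.2} {a2.3} {a3.1} {a3.2}

Substituting into d2 glues patterns; closure does the rest.
through d1, on inputs (a1, a2): {out.1} {out.2, a2.2} {out.3, a1.3, a2.1} {a1.1} {a1.2} {a2.3} (out.j = stage outer ports)
through d2, on inputs (a1, a2, a3): {out.1, a3.3} {out.2} {out.3} {a1.1} {a1.2} {a1.3, a2.1} {a2.2} {a2.3} {a3.1} {a3.2} (out.j = stage outer ports)


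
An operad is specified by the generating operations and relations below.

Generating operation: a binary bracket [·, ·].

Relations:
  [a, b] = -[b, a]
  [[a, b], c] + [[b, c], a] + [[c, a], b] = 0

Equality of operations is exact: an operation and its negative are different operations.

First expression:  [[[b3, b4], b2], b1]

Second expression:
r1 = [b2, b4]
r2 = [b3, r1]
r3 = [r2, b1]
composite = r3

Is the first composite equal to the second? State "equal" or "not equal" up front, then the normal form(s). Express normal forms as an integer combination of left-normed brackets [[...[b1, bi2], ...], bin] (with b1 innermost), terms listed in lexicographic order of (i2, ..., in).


not equal; first: [[[b1, b2], b3], b4] - [[[b1, b2], b4], b3] - [[[b1, b3], b4], b2] + [[[b1, b4], b3], b2]; second: [[[b1, b2], b4], b3] - [[[b1, b3], b2], b4] + [[[b1, b3], b4], b2] - [[[b1, b4], b2], b3]

The first expression, normalized: [[[b1, b2], b3], b4] - [[[b1, b2], b4], b3] - [[[b1, b3], b4], b2] + [[[b1, b4], b3], b2]
The second expression, normalized: [[[b1, b2], b4], b3] - [[[b1, b3], b2], b4] + [[[b1, b3], b4], b2] - [[[b1, b4], b2], b3]
The normal forms differ: not equal.


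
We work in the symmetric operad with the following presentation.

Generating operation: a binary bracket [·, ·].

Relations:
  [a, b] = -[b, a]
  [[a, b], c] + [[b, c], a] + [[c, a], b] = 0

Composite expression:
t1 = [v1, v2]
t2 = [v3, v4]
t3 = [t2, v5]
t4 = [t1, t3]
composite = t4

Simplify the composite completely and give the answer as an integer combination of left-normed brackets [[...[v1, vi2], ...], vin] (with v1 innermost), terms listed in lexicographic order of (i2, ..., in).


Expand each bracket as ab - ba; the v1-initial words give the coefficients.
Composite bracket: [[v1, v2], [[v3, v4], v5]]
Expanding via [a, b] = ab - ba: 16 signed words (2^4 = 16).
Only words starting with v1 matter:
  word v1v2v3v4v5 has sign +1, contributing +[[[[v1, v2], v3], v4], v5]
  word v1v2v4v3v5 has sign -1, contributing -[[[[v1, v2], v4], v3], v5]
  word v1v2v5v3v4 has sign -1, contributing -[[[[v1, v2], v5], v3], v4]
  word v1v2v5v4v3 has sign +1, contributing +[[[[v1, v2], v5], v4], v3]

[[[[v1, v2], v3], v4], v5] - [[[[v1, v2], v4], v3], v5] - [[[[v1, v2], v5], v3], v4] + [[[[v1, v2], v5], v4], v3]


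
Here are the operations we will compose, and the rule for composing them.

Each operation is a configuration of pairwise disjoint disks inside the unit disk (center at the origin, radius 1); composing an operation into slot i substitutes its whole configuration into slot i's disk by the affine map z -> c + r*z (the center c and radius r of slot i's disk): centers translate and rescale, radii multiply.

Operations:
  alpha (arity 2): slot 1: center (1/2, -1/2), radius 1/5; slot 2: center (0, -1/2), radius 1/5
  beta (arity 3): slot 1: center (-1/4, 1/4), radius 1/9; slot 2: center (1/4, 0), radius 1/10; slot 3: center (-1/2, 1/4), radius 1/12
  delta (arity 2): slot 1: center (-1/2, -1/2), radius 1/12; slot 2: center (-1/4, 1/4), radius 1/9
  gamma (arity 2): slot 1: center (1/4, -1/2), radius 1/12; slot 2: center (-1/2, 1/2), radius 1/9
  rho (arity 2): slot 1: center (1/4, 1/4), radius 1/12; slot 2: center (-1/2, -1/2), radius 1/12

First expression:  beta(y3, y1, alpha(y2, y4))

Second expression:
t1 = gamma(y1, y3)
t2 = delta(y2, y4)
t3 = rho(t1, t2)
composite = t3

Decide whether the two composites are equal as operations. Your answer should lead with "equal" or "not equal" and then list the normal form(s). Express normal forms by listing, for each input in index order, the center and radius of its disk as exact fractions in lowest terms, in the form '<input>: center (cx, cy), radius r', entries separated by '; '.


not equal: they reduce to y1: center (1/4, 0), radius 1/10; y2: center (-11/24, 5/24), radius 1/60; y3: center (-1/4, 1/4), radius 1/9; y4: center (-1/2, 5/24), radius 1/60 and y1: center (13/48, 5/24), radius 1/144; y2: center (-13/24, -13/24), radius 1/144; y3: center (5/24, 7/24), radius 1/108; y4: center (-25/48, -23/48), radius 1/108


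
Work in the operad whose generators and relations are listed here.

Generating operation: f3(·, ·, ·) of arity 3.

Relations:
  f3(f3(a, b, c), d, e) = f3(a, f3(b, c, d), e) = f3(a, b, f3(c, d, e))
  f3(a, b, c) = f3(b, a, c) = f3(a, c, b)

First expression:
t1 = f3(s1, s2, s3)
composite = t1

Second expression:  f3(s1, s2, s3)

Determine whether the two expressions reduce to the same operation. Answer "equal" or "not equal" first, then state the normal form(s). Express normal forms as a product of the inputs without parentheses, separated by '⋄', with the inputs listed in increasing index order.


In normal form, the first expression is s1 ⋄ s2 ⋄ s3
In normal form, the second expression is s1 ⋄ s2 ⋄ s3
The forms coincide; equal.

equal; both compose to s1 ⋄ s2 ⋄ s3


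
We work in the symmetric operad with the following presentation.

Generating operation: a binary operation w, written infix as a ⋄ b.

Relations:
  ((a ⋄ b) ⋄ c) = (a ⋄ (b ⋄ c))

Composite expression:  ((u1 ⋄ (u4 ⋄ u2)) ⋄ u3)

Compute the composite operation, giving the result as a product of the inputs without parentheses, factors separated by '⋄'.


The w-tree's shape is irrelevant; the u-reading-order decides.
(u4 ⋄ u2) unparenthesizes to u4 ⋄ u2
(u1 ⋄ (u4 ⋄ u2)) unparenthesizes to u1 ⋄ u4 ⋄ u2
((u1 ⋄ (u4 ⋄ u2)) ⋄ u3) unparenthesizes to u1 ⋄ u4 ⋄ u2 ⋄ u3

u1 ⋄ u4 ⋄ u2 ⋄ u3


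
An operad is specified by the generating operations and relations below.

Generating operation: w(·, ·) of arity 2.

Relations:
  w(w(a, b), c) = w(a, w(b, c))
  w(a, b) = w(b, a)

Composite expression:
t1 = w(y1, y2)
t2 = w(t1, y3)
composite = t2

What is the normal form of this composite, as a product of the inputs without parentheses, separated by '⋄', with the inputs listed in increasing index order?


y1 ⋄ y2 ⋄ y3

Both nesting and order wash out for w; what remains is which y's occur.
w(y1, y2) unparenthesizes to y1 ⋄ y2
w(w(y1, y2), y3) unparenthesizes to y1 ⋄ y2 ⋄ y3
rearranged into index order: y1 ⋄ y2 ⋄ y3


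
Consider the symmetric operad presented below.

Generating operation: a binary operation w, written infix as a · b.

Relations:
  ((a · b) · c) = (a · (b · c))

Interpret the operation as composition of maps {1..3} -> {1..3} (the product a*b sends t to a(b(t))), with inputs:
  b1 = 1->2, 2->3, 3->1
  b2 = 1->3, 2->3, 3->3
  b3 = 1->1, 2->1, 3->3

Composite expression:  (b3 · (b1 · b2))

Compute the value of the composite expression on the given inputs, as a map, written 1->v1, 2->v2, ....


1->1, 2->1, 3->1


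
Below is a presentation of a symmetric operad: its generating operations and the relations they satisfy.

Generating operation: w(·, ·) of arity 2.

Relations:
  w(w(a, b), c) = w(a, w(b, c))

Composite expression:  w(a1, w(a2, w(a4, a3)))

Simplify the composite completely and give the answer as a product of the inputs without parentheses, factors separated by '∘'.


a1 ∘ a2 ∘ a4 ∘ a3

Associativity of w dissolves the nesting; only the a-input order survives.
w(a4, a3) linearizes to a4 ∘ a3
w(a2, w(a4, a3)) linearizes to a2 ∘ a4 ∘ a3
w(a1, w(a2, w(a4, a3))) linearizes to a1 ∘ a2 ∘ a4 ∘ a3


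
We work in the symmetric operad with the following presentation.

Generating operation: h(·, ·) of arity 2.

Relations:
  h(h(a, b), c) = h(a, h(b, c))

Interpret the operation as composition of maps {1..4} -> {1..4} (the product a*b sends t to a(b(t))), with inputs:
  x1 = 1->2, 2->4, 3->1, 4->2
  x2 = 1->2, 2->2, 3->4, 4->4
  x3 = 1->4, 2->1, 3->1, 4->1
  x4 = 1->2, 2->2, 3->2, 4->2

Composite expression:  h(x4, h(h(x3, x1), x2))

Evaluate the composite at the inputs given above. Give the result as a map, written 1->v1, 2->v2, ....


1->2, 2->2, 3->2, 4->2

h(x3, x1) = 1->1, 2->1, 3->4, 4->1
h(h(x3, x1), x2) = 1->1, 2->1, 3->1, 4->1
h(x4, h(h(x3, x1), x2)) = 1->2, 2->2, 3->2, 4->2


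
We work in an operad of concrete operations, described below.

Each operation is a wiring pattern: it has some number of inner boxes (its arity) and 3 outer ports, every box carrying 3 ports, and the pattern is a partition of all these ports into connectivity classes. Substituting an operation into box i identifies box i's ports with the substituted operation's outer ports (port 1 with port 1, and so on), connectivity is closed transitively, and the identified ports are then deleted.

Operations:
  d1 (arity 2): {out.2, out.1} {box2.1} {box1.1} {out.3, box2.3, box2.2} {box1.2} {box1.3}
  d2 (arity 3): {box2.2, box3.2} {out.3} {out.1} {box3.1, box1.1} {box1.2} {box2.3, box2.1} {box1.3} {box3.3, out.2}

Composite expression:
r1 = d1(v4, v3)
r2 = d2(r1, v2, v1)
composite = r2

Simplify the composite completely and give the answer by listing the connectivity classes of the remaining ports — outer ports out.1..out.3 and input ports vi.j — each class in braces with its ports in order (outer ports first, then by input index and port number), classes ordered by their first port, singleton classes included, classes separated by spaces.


{out.1} {out.2, v1.3} {out.3} {v1.1} {v1.2, v2.2} {v2.1, v2.3} {v3.1} {v3.2, v3.3} {v4.1} {v4.2} {v4.3}

Reachability decides: close wires over d2-identified ports.
stage d1: inputs (v4, v3), connectivity {out.1, out.2} {out.3, v3.2, v3.3} {v3.1} {v4.1} {v4.2} {v4.3}, out.j its boundary
stage d2: inputs (v4, v3, v2, v1), connectivity {out.1} {out.2, v1.3} {out.3} {v1.1} {v1.2, v2.2} {v2.1, v2.3} {v3.1} {v3.2, v3.3} {v4.1} {v4.2} {v4.3}, out.j its boundary


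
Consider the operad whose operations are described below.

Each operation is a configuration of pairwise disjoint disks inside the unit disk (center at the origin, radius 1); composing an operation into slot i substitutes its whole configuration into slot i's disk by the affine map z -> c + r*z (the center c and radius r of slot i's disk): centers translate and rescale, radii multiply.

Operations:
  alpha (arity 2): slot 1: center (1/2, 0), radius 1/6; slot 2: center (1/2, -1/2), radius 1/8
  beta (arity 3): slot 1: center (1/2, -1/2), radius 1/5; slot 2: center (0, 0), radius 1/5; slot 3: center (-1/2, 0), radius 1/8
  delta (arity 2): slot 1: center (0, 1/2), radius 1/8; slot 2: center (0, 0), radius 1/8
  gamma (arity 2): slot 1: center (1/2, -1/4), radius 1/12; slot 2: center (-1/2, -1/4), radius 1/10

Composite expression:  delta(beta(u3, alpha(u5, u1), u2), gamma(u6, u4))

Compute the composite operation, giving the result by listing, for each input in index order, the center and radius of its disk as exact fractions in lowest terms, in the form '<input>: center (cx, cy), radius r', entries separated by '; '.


u1: center (1/80, 39/80), radius 1/320; u2: center (-1/16, 1/2), radius 1/64; u3: center (1/16, 7/16), radius 1/40; u4: center (-1/16, -1/32), radius 1/80; u5: center (1/80, 1/2), radius 1/240; u6: center (1/16, -1/32), radius 1/96

Below delta, radii multiply path by path; the u-disk centers shift.
tracing u3 down its 2-map path: center (1/16, 7/16), radius 1/40
tracing u5 down its 3-map path: center (1/80, 1/2), radius 1/240
tracing u1 down its 3-map path: center (1/80, 39/80), radius 1/320
tracing u2 down its 2-map path: center (-1/16, 1/2), radius 1/64
tracing u6 down its 2-map path: center (1/16, -1/32), radius 1/96
tracing u4 down its 2-map path: center (-1/16, -1/32), radius 1/80


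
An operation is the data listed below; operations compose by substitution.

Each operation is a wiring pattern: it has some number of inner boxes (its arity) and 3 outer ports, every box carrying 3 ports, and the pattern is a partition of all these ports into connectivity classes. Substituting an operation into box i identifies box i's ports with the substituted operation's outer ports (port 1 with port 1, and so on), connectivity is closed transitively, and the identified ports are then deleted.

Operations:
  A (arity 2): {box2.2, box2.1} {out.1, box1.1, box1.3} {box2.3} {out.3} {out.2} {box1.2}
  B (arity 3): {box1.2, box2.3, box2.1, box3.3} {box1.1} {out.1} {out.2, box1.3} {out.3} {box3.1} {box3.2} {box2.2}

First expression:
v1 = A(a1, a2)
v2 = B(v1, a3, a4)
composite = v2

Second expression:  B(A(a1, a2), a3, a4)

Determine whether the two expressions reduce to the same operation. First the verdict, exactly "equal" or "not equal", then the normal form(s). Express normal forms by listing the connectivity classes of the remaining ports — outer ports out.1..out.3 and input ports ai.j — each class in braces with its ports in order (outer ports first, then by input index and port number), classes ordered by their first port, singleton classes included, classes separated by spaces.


equal; the common form is {out.1} {out.2} {out.3} {a1.1, a1.3} {a1.2} {a2.1, a2.2} {a2.3} {a3.1, a3.3, a4.3} {a3.2} {a4.1} {a4.2}

The first expression reduces to {out.1} {out.2} {out.3} {a1.1, a1.3} {a1.2} {a2.1, a2.2} {a2.3} {a3.1, a3.3, a4.3} {a3.2} {a4.1} {a4.2}
The second expression reduces to {out.1} {out.2} {out.3} {a1.1, a1.3} {a1.2} {a2.1, a2.2} {a2.3} {a3.1, a3.3, a4.3} {a3.2} {a4.1} {a4.2}
The forms coincide; equal.


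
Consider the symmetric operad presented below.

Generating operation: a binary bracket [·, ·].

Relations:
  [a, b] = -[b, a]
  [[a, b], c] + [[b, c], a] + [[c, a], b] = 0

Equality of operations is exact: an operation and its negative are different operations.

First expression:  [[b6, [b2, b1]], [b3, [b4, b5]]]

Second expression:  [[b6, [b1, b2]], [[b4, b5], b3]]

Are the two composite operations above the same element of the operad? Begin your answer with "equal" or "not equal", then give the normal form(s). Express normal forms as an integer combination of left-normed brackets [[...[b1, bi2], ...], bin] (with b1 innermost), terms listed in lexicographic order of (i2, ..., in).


equal: each reduces to [[[[[b1, b2], b6], b3], b4], b5] - [[[[[b1, b2], b6], b3], b5], b4] - [[[[[b1, b2], b6], b4], b5], b3] + [[[[[b1, b2], b6], b5], b4], b3]

The first expression, normalized: [[[[[b1, b2], b6], b3], b4], b5] - [[[[[b1, b2], b6], b3], b5], b4] - [[[[[b1, b2], b6], b4], b5], b3] + [[[[[b1, b2], b6], b5], b4], b3]
The second expression, normalized: [[[[[b1, b2], b6], b3], b4], b5] - [[[[[b1, b2], b6], b3], b5], b4] - [[[[[b1, b2], b6], b4], b5], b3] + [[[[[b1, b2], b6], b5], b4], b3]
Both agree, so they are equal.


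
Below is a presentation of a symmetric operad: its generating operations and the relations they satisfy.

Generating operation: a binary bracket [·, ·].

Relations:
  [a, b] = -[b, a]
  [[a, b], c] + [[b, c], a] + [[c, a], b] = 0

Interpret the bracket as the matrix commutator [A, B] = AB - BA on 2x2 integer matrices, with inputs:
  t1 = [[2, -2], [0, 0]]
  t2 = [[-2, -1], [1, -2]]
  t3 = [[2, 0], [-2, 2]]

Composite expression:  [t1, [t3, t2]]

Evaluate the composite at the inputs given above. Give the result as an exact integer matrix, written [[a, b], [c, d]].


[[0, -8], [0, 0]]

[t3, t2] = [[-2, 0], [0, 2]]
[t1, [t3, t2]] = [[0, -8], [0, 0]]


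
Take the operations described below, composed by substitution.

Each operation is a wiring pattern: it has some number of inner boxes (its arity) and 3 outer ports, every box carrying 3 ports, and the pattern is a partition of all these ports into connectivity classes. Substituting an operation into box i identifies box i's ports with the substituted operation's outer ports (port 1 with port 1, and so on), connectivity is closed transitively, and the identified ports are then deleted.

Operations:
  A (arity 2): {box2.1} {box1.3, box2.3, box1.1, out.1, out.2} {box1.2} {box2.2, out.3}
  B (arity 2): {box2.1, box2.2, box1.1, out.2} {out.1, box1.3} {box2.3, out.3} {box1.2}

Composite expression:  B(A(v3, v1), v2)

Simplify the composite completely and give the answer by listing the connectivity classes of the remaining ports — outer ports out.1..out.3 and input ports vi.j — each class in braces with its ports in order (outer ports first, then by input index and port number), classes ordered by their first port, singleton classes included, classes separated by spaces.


{out.1, v1.2} {out.2, v1.3, v2.1, v2.2, v3.1, v3.3} {out.3, v2.3} {v1.1} {v3.2}

Connectivity passes through glued B-boundaries; trace each wire chain.
stage A: inputs (v3, v1), connectivity {out.1, out.2, v1.3, v3.1, v3.3} {out.3, v1.2} {v1.1} {v3.2}, out.j its boundary
stage B: inputs (v3, v1, v2), connectivity {out.1, v1.2} {out.2, v1.3, v2.1, v2.2, v3.1, v3.3} {out.3, v2.3} {v1.1} {v3.2}, out.j its boundary


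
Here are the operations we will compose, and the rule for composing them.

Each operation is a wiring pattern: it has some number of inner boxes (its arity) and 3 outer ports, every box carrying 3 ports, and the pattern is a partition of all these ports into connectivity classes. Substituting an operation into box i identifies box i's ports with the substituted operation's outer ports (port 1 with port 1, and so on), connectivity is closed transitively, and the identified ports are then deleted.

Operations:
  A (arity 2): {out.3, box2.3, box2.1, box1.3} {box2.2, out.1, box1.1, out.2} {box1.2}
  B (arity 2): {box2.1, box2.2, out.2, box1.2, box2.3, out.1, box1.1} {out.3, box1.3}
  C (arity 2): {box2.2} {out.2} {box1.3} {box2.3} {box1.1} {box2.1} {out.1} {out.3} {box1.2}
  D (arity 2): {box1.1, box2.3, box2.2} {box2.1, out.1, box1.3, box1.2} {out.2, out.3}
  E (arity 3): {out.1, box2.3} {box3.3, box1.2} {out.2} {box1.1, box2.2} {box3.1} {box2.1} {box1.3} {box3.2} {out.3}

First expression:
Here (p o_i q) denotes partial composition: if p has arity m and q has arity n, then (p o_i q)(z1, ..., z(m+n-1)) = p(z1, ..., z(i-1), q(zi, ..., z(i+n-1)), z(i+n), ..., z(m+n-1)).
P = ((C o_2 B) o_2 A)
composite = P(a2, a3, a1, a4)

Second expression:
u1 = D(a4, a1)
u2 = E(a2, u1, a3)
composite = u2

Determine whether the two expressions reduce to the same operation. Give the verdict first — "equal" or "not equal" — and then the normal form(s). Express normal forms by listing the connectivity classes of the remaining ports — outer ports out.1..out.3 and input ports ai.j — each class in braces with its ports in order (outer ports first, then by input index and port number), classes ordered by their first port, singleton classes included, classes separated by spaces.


not equal: they reduce to {out.1} {out.2} {out.3} {a1.1, a1.3, a3.3} {a1.2, a3.1, a4.1, a4.2, a4.3} {a2.1} {a2.2} {a2.3} {a3.2} and {out.1, a2.1} {out.2} {out.3} {a1.1, a4.2, a4.3} {a1.2, a1.3, a4.1} {a2.2, a3.3} {a2.3} {a3.1} {a3.2}

In normal form, the first expression is {out.1} {out.2} {out.3} {a1.1, a1.3, a3.3} {a1.2, a3.1, a4.1, a4.2, a4.3} {a2.1} {a2.2} {a2.3} {a3.2}
In normal form, the second expression is {out.1, a2.1} {out.2} {out.3} {a1.1, a4.2, a4.3} {a1.2, a1.3, a4.1} {a2.2, a3.3} {a2.3} {a3.1} {a3.2}
They disagree, so not equal.


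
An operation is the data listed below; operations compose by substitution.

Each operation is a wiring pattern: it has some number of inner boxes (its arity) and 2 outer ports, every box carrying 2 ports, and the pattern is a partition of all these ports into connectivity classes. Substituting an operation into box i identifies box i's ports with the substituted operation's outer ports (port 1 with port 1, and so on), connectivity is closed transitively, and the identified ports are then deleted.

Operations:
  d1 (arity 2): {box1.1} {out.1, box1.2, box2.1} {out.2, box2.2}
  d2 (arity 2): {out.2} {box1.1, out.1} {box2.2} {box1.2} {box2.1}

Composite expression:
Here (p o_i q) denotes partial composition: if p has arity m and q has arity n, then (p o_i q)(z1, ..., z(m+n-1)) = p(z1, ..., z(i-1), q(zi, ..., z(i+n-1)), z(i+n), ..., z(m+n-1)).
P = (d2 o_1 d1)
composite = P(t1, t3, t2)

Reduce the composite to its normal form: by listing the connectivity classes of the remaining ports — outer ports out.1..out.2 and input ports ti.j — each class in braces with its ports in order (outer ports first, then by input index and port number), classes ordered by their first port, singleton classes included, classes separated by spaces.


{out.1, t1.2, t3.1} {out.2} {t1.1} {t2.1} {t2.2} {t3.2}
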